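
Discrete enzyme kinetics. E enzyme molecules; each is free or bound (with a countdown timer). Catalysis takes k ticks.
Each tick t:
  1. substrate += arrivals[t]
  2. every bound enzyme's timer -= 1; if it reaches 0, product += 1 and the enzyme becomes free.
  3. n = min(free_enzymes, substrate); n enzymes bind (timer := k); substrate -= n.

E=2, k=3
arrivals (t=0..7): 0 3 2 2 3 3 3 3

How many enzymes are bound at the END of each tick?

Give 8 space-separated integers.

t=0: arr=0 -> substrate=0 bound=0 product=0
t=1: arr=3 -> substrate=1 bound=2 product=0
t=2: arr=2 -> substrate=3 bound=2 product=0
t=3: arr=2 -> substrate=5 bound=2 product=0
t=4: arr=3 -> substrate=6 bound=2 product=2
t=5: arr=3 -> substrate=9 bound=2 product=2
t=6: arr=3 -> substrate=12 bound=2 product=2
t=7: arr=3 -> substrate=13 bound=2 product=4

Answer: 0 2 2 2 2 2 2 2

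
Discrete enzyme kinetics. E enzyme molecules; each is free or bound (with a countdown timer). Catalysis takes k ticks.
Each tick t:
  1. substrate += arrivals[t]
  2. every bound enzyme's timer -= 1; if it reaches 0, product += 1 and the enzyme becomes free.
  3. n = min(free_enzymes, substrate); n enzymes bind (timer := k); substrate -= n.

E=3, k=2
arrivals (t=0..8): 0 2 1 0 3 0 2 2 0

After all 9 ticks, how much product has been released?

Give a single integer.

Answer: 8

Derivation:
t=0: arr=0 -> substrate=0 bound=0 product=0
t=1: arr=2 -> substrate=0 bound=2 product=0
t=2: arr=1 -> substrate=0 bound=3 product=0
t=3: arr=0 -> substrate=0 bound=1 product=2
t=4: arr=3 -> substrate=0 bound=3 product=3
t=5: arr=0 -> substrate=0 bound=3 product=3
t=6: arr=2 -> substrate=0 bound=2 product=6
t=7: arr=2 -> substrate=1 bound=3 product=6
t=8: arr=0 -> substrate=0 bound=2 product=8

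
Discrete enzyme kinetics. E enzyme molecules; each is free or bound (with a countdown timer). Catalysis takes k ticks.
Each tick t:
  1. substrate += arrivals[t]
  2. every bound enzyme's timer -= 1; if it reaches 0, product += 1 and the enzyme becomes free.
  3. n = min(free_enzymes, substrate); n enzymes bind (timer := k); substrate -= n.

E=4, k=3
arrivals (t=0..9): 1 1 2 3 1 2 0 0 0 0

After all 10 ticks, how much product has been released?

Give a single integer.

Answer: 9

Derivation:
t=0: arr=1 -> substrate=0 bound=1 product=0
t=1: arr=1 -> substrate=0 bound=2 product=0
t=2: arr=2 -> substrate=0 bound=4 product=0
t=3: arr=3 -> substrate=2 bound=4 product=1
t=4: arr=1 -> substrate=2 bound=4 product=2
t=5: arr=2 -> substrate=2 bound=4 product=4
t=6: arr=0 -> substrate=1 bound=4 product=5
t=7: arr=0 -> substrate=0 bound=4 product=6
t=8: arr=0 -> substrate=0 bound=2 product=8
t=9: arr=0 -> substrate=0 bound=1 product=9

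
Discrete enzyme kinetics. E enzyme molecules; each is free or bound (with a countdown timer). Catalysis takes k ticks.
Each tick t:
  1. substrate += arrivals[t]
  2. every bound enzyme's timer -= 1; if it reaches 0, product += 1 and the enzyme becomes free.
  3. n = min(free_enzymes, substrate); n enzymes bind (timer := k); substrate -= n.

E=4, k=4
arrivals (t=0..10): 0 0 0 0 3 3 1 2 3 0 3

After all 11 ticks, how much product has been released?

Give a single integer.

Answer: 4

Derivation:
t=0: arr=0 -> substrate=0 bound=0 product=0
t=1: arr=0 -> substrate=0 bound=0 product=0
t=2: arr=0 -> substrate=0 bound=0 product=0
t=3: arr=0 -> substrate=0 bound=0 product=0
t=4: arr=3 -> substrate=0 bound=3 product=0
t=5: arr=3 -> substrate=2 bound=4 product=0
t=6: arr=1 -> substrate=3 bound=4 product=0
t=7: arr=2 -> substrate=5 bound=4 product=0
t=8: arr=3 -> substrate=5 bound=4 product=3
t=9: arr=0 -> substrate=4 bound=4 product=4
t=10: arr=3 -> substrate=7 bound=4 product=4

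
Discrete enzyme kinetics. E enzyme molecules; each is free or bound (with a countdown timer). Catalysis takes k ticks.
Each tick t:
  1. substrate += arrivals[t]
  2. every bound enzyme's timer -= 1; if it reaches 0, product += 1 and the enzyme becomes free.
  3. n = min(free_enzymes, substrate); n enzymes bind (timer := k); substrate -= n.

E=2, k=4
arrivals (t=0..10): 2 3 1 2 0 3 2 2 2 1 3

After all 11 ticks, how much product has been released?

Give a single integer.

Answer: 4

Derivation:
t=0: arr=2 -> substrate=0 bound=2 product=0
t=1: arr=3 -> substrate=3 bound=2 product=0
t=2: arr=1 -> substrate=4 bound=2 product=0
t=3: arr=2 -> substrate=6 bound=2 product=0
t=4: arr=0 -> substrate=4 bound=2 product=2
t=5: arr=3 -> substrate=7 bound=2 product=2
t=6: arr=2 -> substrate=9 bound=2 product=2
t=7: arr=2 -> substrate=11 bound=2 product=2
t=8: arr=2 -> substrate=11 bound=2 product=4
t=9: arr=1 -> substrate=12 bound=2 product=4
t=10: arr=3 -> substrate=15 bound=2 product=4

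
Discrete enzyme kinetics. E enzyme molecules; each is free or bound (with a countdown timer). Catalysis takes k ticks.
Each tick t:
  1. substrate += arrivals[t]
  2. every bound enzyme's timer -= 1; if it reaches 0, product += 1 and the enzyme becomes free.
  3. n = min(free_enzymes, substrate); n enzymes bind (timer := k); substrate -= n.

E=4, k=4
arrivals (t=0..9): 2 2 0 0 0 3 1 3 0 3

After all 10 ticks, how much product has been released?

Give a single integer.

t=0: arr=2 -> substrate=0 bound=2 product=0
t=1: arr=2 -> substrate=0 bound=4 product=0
t=2: arr=0 -> substrate=0 bound=4 product=0
t=3: arr=0 -> substrate=0 bound=4 product=0
t=4: arr=0 -> substrate=0 bound=2 product=2
t=5: arr=3 -> substrate=0 bound=3 product=4
t=6: arr=1 -> substrate=0 bound=4 product=4
t=7: arr=3 -> substrate=3 bound=4 product=4
t=8: arr=0 -> substrate=3 bound=4 product=4
t=9: arr=3 -> substrate=3 bound=4 product=7

Answer: 7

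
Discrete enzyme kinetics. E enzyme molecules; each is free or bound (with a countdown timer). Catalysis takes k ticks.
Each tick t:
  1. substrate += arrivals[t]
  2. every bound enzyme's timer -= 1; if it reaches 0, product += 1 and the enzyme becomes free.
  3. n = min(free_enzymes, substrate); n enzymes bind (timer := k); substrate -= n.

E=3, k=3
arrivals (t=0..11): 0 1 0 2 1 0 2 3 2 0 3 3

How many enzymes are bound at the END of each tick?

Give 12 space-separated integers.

Answer: 0 1 1 3 3 3 3 3 3 3 3 3

Derivation:
t=0: arr=0 -> substrate=0 bound=0 product=0
t=1: arr=1 -> substrate=0 bound=1 product=0
t=2: arr=0 -> substrate=0 bound=1 product=0
t=3: arr=2 -> substrate=0 bound=3 product=0
t=4: arr=1 -> substrate=0 bound=3 product=1
t=5: arr=0 -> substrate=0 bound=3 product=1
t=6: arr=2 -> substrate=0 bound=3 product=3
t=7: arr=3 -> substrate=2 bound=3 product=4
t=8: arr=2 -> substrate=4 bound=3 product=4
t=9: arr=0 -> substrate=2 bound=3 product=6
t=10: arr=3 -> substrate=4 bound=3 product=7
t=11: arr=3 -> substrate=7 bound=3 product=7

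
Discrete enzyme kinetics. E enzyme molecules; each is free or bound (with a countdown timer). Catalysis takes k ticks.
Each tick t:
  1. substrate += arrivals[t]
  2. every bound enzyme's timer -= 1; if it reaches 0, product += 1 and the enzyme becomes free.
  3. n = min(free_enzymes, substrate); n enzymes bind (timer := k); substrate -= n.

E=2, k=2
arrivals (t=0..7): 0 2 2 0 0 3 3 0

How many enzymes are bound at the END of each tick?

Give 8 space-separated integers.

Answer: 0 2 2 2 2 2 2 2

Derivation:
t=0: arr=0 -> substrate=0 bound=0 product=0
t=1: arr=2 -> substrate=0 bound=2 product=0
t=2: arr=2 -> substrate=2 bound=2 product=0
t=3: arr=0 -> substrate=0 bound=2 product=2
t=4: arr=0 -> substrate=0 bound=2 product=2
t=5: arr=3 -> substrate=1 bound=2 product=4
t=6: arr=3 -> substrate=4 bound=2 product=4
t=7: arr=0 -> substrate=2 bound=2 product=6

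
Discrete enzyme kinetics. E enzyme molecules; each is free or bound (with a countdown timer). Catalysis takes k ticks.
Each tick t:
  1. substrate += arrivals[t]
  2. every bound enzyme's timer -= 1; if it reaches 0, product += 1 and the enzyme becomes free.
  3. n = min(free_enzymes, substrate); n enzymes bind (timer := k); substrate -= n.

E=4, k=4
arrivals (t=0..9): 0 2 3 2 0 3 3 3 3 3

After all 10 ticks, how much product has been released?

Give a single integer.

t=0: arr=0 -> substrate=0 bound=0 product=0
t=1: arr=2 -> substrate=0 bound=2 product=0
t=2: arr=3 -> substrate=1 bound=4 product=0
t=3: arr=2 -> substrate=3 bound=4 product=0
t=4: arr=0 -> substrate=3 bound=4 product=0
t=5: arr=3 -> substrate=4 bound=4 product=2
t=6: arr=3 -> substrate=5 bound=4 product=4
t=7: arr=3 -> substrate=8 bound=4 product=4
t=8: arr=3 -> substrate=11 bound=4 product=4
t=9: arr=3 -> substrate=12 bound=4 product=6

Answer: 6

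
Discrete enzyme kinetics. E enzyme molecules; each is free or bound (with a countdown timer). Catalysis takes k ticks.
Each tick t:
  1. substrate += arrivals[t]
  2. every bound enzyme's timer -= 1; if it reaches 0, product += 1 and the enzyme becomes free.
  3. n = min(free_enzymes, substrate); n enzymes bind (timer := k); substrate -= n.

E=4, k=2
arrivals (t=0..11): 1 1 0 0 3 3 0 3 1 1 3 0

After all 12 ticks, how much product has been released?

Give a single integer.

Answer: 13

Derivation:
t=0: arr=1 -> substrate=0 bound=1 product=0
t=1: arr=1 -> substrate=0 bound=2 product=0
t=2: arr=0 -> substrate=0 bound=1 product=1
t=3: arr=0 -> substrate=0 bound=0 product=2
t=4: arr=3 -> substrate=0 bound=3 product=2
t=5: arr=3 -> substrate=2 bound=4 product=2
t=6: arr=0 -> substrate=0 bound=3 product=5
t=7: arr=3 -> substrate=1 bound=4 product=6
t=8: arr=1 -> substrate=0 bound=4 product=8
t=9: arr=1 -> substrate=0 bound=3 product=10
t=10: arr=3 -> substrate=0 bound=4 product=12
t=11: arr=0 -> substrate=0 bound=3 product=13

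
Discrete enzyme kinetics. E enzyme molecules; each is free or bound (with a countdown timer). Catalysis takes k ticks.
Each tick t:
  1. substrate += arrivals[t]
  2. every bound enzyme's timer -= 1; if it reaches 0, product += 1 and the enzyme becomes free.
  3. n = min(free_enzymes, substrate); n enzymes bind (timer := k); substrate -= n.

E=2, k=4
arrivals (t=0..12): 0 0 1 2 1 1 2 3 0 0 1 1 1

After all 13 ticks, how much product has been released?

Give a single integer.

Answer: 4

Derivation:
t=0: arr=0 -> substrate=0 bound=0 product=0
t=1: arr=0 -> substrate=0 bound=0 product=0
t=2: arr=1 -> substrate=0 bound=1 product=0
t=3: arr=2 -> substrate=1 bound=2 product=0
t=4: arr=1 -> substrate=2 bound=2 product=0
t=5: arr=1 -> substrate=3 bound=2 product=0
t=6: arr=2 -> substrate=4 bound=2 product=1
t=7: arr=3 -> substrate=6 bound=2 product=2
t=8: arr=0 -> substrate=6 bound=2 product=2
t=9: arr=0 -> substrate=6 bound=2 product=2
t=10: arr=1 -> substrate=6 bound=2 product=3
t=11: arr=1 -> substrate=6 bound=2 product=4
t=12: arr=1 -> substrate=7 bound=2 product=4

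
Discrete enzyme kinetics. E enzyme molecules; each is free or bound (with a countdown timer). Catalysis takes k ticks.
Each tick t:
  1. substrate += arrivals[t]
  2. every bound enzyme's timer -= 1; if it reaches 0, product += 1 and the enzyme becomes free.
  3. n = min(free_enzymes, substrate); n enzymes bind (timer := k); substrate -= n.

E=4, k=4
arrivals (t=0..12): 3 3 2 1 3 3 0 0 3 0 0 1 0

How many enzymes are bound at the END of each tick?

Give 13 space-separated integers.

Answer: 3 4 4 4 4 4 4 4 4 4 4 4 4

Derivation:
t=0: arr=3 -> substrate=0 bound=3 product=0
t=1: arr=3 -> substrate=2 bound=4 product=0
t=2: arr=2 -> substrate=4 bound=4 product=0
t=3: arr=1 -> substrate=5 bound=4 product=0
t=4: arr=3 -> substrate=5 bound=4 product=3
t=5: arr=3 -> substrate=7 bound=4 product=4
t=6: arr=0 -> substrate=7 bound=4 product=4
t=7: arr=0 -> substrate=7 bound=4 product=4
t=8: arr=3 -> substrate=7 bound=4 product=7
t=9: arr=0 -> substrate=6 bound=4 product=8
t=10: arr=0 -> substrate=6 bound=4 product=8
t=11: arr=1 -> substrate=7 bound=4 product=8
t=12: arr=0 -> substrate=4 bound=4 product=11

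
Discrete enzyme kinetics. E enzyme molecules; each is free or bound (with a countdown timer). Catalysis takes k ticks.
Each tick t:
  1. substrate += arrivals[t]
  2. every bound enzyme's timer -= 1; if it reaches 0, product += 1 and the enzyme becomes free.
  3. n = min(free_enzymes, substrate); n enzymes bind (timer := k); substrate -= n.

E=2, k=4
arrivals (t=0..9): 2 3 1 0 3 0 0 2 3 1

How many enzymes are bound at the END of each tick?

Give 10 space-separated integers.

Answer: 2 2 2 2 2 2 2 2 2 2

Derivation:
t=0: arr=2 -> substrate=0 bound=2 product=0
t=1: arr=3 -> substrate=3 bound=2 product=0
t=2: arr=1 -> substrate=4 bound=2 product=0
t=3: arr=0 -> substrate=4 bound=2 product=0
t=4: arr=3 -> substrate=5 bound=2 product=2
t=5: arr=0 -> substrate=5 bound=2 product=2
t=6: arr=0 -> substrate=5 bound=2 product=2
t=7: arr=2 -> substrate=7 bound=2 product=2
t=8: arr=3 -> substrate=8 bound=2 product=4
t=9: arr=1 -> substrate=9 bound=2 product=4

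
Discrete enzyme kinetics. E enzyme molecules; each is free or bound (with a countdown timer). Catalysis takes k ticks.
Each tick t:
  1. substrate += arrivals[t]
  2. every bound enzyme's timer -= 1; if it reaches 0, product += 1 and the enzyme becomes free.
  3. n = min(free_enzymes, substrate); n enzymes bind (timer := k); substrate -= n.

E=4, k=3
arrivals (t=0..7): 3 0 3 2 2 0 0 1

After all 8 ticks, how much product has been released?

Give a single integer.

t=0: arr=3 -> substrate=0 bound=3 product=0
t=1: arr=0 -> substrate=0 bound=3 product=0
t=2: arr=3 -> substrate=2 bound=4 product=0
t=3: arr=2 -> substrate=1 bound=4 product=3
t=4: arr=2 -> substrate=3 bound=4 product=3
t=5: arr=0 -> substrate=2 bound=4 product=4
t=6: arr=0 -> substrate=0 bound=3 product=7
t=7: arr=1 -> substrate=0 bound=4 product=7

Answer: 7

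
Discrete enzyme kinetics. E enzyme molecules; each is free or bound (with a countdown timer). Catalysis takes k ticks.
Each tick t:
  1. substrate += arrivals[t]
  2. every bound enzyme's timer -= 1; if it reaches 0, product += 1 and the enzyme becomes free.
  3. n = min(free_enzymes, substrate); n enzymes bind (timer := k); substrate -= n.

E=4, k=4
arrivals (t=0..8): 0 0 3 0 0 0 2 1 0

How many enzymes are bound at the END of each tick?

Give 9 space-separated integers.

Answer: 0 0 3 3 3 3 2 3 3

Derivation:
t=0: arr=0 -> substrate=0 bound=0 product=0
t=1: arr=0 -> substrate=0 bound=0 product=0
t=2: arr=3 -> substrate=0 bound=3 product=0
t=3: arr=0 -> substrate=0 bound=3 product=0
t=4: arr=0 -> substrate=0 bound=3 product=0
t=5: arr=0 -> substrate=0 bound=3 product=0
t=6: arr=2 -> substrate=0 bound=2 product=3
t=7: arr=1 -> substrate=0 bound=3 product=3
t=8: arr=0 -> substrate=0 bound=3 product=3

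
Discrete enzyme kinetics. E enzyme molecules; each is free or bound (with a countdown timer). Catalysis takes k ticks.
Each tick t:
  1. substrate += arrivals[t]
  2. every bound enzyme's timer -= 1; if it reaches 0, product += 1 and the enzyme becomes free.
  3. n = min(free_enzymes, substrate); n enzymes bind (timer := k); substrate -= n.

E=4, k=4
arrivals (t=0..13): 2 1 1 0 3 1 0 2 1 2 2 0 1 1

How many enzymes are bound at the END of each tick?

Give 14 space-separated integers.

Answer: 2 3 4 4 4 4 4 4 4 4 4 4 4 4

Derivation:
t=0: arr=2 -> substrate=0 bound=2 product=0
t=1: arr=1 -> substrate=0 bound=3 product=0
t=2: arr=1 -> substrate=0 bound=4 product=0
t=3: arr=0 -> substrate=0 bound=4 product=0
t=4: arr=3 -> substrate=1 bound=4 product=2
t=5: arr=1 -> substrate=1 bound=4 product=3
t=6: arr=0 -> substrate=0 bound=4 product=4
t=7: arr=2 -> substrate=2 bound=4 product=4
t=8: arr=1 -> substrate=1 bound=4 product=6
t=9: arr=2 -> substrate=2 bound=4 product=7
t=10: arr=2 -> substrate=3 bound=4 product=8
t=11: arr=0 -> substrate=3 bound=4 product=8
t=12: arr=1 -> substrate=2 bound=4 product=10
t=13: arr=1 -> substrate=2 bound=4 product=11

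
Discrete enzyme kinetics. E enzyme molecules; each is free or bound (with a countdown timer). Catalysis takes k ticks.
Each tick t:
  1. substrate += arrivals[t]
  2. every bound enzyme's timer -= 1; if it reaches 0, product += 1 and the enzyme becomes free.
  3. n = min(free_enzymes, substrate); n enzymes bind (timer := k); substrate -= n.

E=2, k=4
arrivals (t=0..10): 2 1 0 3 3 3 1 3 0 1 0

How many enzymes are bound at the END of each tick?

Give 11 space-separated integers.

t=0: arr=2 -> substrate=0 bound=2 product=0
t=1: arr=1 -> substrate=1 bound=2 product=0
t=2: arr=0 -> substrate=1 bound=2 product=0
t=3: arr=3 -> substrate=4 bound=2 product=0
t=4: arr=3 -> substrate=5 bound=2 product=2
t=5: arr=3 -> substrate=8 bound=2 product=2
t=6: arr=1 -> substrate=9 bound=2 product=2
t=7: arr=3 -> substrate=12 bound=2 product=2
t=8: arr=0 -> substrate=10 bound=2 product=4
t=9: arr=1 -> substrate=11 bound=2 product=4
t=10: arr=0 -> substrate=11 bound=2 product=4

Answer: 2 2 2 2 2 2 2 2 2 2 2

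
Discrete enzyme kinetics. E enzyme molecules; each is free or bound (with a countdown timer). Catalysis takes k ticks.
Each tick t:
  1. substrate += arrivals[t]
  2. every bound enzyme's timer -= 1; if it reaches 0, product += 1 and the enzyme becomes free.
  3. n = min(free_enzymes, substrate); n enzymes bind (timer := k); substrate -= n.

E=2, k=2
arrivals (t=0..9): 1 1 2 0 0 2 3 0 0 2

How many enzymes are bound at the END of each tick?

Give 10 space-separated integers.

Answer: 1 2 2 2 1 2 2 2 2 2

Derivation:
t=0: arr=1 -> substrate=0 bound=1 product=0
t=1: arr=1 -> substrate=0 bound=2 product=0
t=2: arr=2 -> substrate=1 bound=2 product=1
t=3: arr=0 -> substrate=0 bound=2 product=2
t=4: arr=0 -> substrate=0 bound=1 product=3
t=5: arr=2 -> substrate=0 bound=2 product=4
t=6: arr=3 -> substrate=3 bound=2 product=4
t=7: arr=0 -> substrate=1 bound=2 product=6
t=8: arr=0 -> substrate=1 bound=2 product=6
t=9: arr=2 -> substrate=1 bound=2 product=8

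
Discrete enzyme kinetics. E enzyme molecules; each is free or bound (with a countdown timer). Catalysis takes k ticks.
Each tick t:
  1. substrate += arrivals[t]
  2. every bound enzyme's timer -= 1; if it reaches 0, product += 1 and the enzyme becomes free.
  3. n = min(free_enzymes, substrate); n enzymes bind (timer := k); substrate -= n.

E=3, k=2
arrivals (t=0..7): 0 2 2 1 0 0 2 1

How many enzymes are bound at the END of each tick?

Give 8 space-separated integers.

t=0: arr=0 -> substrate=0 bound=0 product=0
t=1: arr=2 -> substrate=0 bound=2 product=0
t=2: arr=2 -> substrate=1 bound=3 product=0
t=3: arr=1 -> substrate=0 bound=3 product=2
t=4: arr=0 -> substrate=0 bound=2 product=3
t=5: arr=0 -> substrate=0 bound=0 product=5
t=6: arr=2 -> substrate=0 bound=2 product=5
t=7: arr=1 -> substrate=0 bound=3 product=5

Answer: 0 2 3 3 2 0 2 3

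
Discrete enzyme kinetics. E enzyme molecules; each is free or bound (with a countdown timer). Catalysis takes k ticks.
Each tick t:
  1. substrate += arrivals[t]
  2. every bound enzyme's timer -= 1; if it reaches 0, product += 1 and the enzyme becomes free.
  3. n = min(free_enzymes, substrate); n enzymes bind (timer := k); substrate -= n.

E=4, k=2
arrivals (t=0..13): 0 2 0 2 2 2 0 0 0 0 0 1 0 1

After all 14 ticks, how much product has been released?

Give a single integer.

Answer: 9

Derivation:
t=0: arr=0 -> substrate=0 bound=0 product=0
t=1: arr=2 -> substrate=0 bound=2 product=0
t=2: arr=0 -> substrate=0 bound=2 product=0
t=3: arr=2 -> substrate=0 bound=2 product=2
t=4: arr=2 -> substrate=0 bound=4 product=2
t=5: arr=2 -> substrate=0 bound=4 product=4
t=6: arr=0 -> substrate=0 bound=2 product=6
t=7: arr=0 -> substrate=0 bound=0 product=8
t=8: arr=0 -> substrate=0 bound=0 product=8
t=9: arr=0 -> substrate=0 bound=0 product=8
t=10: arr=0 -> substrate=0 bound=0 product=8
t=11: arr=1 -> substrate=0 bound=1 product=8
t=12: arr=0 -> substrate=0 bound=1 product=8
t=13: arr=1 -> substrate=0 bound=1 product=9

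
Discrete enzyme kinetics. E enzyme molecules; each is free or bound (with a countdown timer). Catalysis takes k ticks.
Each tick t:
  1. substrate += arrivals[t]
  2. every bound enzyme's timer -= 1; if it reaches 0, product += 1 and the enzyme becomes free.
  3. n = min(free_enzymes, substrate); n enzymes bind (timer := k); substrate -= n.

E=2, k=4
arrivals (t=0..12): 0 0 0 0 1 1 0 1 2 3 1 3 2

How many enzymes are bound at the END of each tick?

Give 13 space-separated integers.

t=0: arr=0 -> substrate=0 bound=0 product=0
t=1: arr=0 -> substrate=0 bound=0 product=0
t=2: arr=0 -> substrate=0 bound=0 product=0
t=3: arr=0 -> substrate=0 bound=0 product=0
t=4: arr=1 -> substrate=0 bound=1 product=0
t=5: arr=1 -> substrate=0 bound=2 product=0
t=6: arr=0 -> substrate=0 bound=2 product=0
t=7: arr=1 -> substrate=1 bound=2 product=0
t=8: arr=2 -> substrate=2 bound=2 product=1
t=9: arr=3 -> substrate=4 bound=2 product=2
t=10: arr=1 -> substrate=5 bound=2 product=2
t=11: arr=3 -> substrate=8 bound=2 product=2
t=12: arr=2 -> substrate=9 bound=2 product=3

Answer: 0 0 0 0 1 2 2 2 2 2 2 2 2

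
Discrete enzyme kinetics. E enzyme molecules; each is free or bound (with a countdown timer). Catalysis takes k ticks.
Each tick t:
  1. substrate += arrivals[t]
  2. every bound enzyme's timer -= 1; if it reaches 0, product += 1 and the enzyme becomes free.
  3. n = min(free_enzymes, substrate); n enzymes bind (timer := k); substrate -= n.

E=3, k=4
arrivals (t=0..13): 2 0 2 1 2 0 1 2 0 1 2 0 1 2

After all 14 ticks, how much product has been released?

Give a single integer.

Answer: 8

Derivation:
t=0: arr=2 -> substrate=0 bound=2 product=0
t=1: arr=0 -> substrate=0 bound=2 product=0
t=2: arr=2 -> substrate=1 bound=3 product=0
t=3: arr=1 -> substrate=2 bound=3 product=0
t=4: arr=2 -> substrate=2 bound=3 product=2
t=5: arr=0 -> substrate=2 bound=3 product=2
t=6: arr=1 -> substrate=2 bound=3 product=3
t=7: arr=2 -> substrate=4 bound=3 product=3
t=8: arr=0 -> substrate=2 bound=3 product=5
t=9: arr=1 -> substrate=3 bound=3 product=5
t=10: arr=2 -> substrate=4 bound=3 product=6
t=11: arr=0 -> substrate=4 bound=3 product=6
t=12: arr=1 -> substrate=3 bound=3 product=8
t=13: arr=2 -> substrate=5 bound=3 product=8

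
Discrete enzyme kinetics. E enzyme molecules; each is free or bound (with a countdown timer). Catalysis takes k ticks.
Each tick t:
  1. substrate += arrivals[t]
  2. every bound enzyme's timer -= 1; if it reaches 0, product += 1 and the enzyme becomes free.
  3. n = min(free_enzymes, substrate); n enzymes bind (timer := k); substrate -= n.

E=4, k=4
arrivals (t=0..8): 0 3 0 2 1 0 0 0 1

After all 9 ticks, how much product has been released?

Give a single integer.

Answer: 4

Derivation:
t=0: arr=0 -> substrate=0 bound=0 product=0
t=1: arr=3 -> substrate=0 bound=3 product=0
t=2: arr=0 -> substrate=0 bound=3 product=0
t=3: arr=2 -> substrate=1 bound=4 product=0
t=4: arr=1 -> substrate=2 bound=4 product=0
t=5: arr=0 -> substrate=0 bound=3 product=3
t=6: arr=0 -> substrate=0 bound=3 product=3
t=7: arr=0 -> substrate=0 bound=2 product=4
t=8: arr=1 -> substrate=0 bound=3 product=4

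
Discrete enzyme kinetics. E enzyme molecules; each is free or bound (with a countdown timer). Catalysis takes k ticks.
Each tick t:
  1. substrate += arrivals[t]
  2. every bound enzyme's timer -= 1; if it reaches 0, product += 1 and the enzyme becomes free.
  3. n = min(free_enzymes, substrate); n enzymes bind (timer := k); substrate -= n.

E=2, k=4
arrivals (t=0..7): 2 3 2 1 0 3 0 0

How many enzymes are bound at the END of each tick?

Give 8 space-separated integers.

Answer: 2 2 2 2 2 2 2 2

Derivation:
t=0: arr=2 -> substrate=0 bound=2 product=0
t=1: arr=3 -> substrate=3 bound=2 product=0
t=2: arr=2 -> substrate=5 bound=2 product=0
t=3: arr=1 -> substrate=6 bound=2 product=0
t=4: arr=0 -> substrate=4 bound=2 product=2
t=5: arr=3 -> substrate=7 bound=2 product=2
t=6: arr=0 -> substrate=7 bound=2 product=2
t=7: arr=0 -> substrate=7 bound=2 product=2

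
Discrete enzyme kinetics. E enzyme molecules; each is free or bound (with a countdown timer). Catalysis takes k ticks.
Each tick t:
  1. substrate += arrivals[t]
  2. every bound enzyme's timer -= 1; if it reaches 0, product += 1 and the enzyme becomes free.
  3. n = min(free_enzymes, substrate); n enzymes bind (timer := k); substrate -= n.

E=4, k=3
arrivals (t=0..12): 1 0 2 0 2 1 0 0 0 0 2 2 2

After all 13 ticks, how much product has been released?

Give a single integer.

Answer: 6

Derivation:
t=0: arr=1 -> substrate=0 bound=1 product=0
t=1: arr=0 -> substrate=0 bound=1 product=0
t=2: arr=2 -> substrate=0 bound=3 product=0
t=3: arr=0 -> substrate=0 bound=2 product=1
t=4: arr=2 -> substrate=0 bound=4 product=1
t=5: arr=1 -> substrate=0 bound=3 product=3
t=6: arr=0 -> substrate=0 bound=3 product=3
t=7: arr=0 -> substrate=0 bound=1 product=5
t=8: arr=0 -> substrate=0 bound=0 product=6
t=9: arr=0 -> substrate=0 bound=0 product=6
t=10: arr=2 -> substrate=0 bound=2 product=6
t=11: arr=2 -> substrate=0 bound=4 product=6
t=12: arr=2 -> substrate=2 bound=4 product=6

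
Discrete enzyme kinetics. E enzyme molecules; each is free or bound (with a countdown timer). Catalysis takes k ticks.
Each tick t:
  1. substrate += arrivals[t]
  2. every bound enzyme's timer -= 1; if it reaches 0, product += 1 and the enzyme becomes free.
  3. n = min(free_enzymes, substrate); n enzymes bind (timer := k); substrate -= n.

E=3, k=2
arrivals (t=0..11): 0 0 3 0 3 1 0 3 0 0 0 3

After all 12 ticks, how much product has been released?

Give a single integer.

Answer: 10

Derivation:
t=0: arr=0 -> substrate=0 bound=0 product=0
t=1: arr=0 -> substrate=0 bound=0 product=0
t=2: arr=3 -> substrate=0 bound=3 product=0
t=3: arr=0 -> substrate=0 bound=3 product=0
t=4: arr=3 -> substrate=0 bound=3 product=3
t=5: arr=1 -> substrate=1 bound=3 product=3
t=6: arr=0 -> substrate=0 bound=1 product=6
t=7: arr=3 -> substrate=1 bound=3 product=6
t=8: arr=0 -> substrate=0 bound=3 product=7
t=9: arr=0 -> substrate=0 bound=1 product=9
t=10: arr=0 -> substrate=0 bound=0 product=10
t=11: arr=3 -> substrate=0 bound=3 product=10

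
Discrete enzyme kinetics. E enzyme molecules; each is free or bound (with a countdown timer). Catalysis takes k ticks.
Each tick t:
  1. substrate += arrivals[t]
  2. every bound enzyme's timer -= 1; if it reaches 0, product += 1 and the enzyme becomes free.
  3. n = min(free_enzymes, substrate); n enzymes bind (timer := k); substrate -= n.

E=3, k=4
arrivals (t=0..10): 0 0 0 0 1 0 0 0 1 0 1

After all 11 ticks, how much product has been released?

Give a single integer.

Answer: 1

Derivation:
t=0: arr=0 -> substrate=0 bound=0 product=0
t=1: arr=0 -> substrate=0 bound=0 product=0
t=2: arr=0 -> substrate=0 bound=0 product=0
t=3: arr=0 -> substrate=0 bound=0 product=0
t=4: arr=1 -> substrate=0 bound=1 product=0
t=5: arr=0 -> substrate=0 bound=1 product=0
t=6: arr=0 -> substrate=0 bound=1 product=0
t=7: arr=0 -> substrate=0 bound=1 product=0
t=8: arr=1 -> substrate=0 bound=1 product=1
t=9: arr=0 -> substrate=0 bound=1 product=1
t=10: arr=1 -> substrate=0 bound=2 product=1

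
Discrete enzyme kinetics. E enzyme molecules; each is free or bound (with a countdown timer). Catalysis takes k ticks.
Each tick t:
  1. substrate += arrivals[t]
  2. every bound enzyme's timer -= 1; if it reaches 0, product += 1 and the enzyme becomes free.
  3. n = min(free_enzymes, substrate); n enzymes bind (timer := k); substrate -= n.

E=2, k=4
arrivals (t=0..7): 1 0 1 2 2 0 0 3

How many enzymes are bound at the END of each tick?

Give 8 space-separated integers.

t=0: arr=1 -> substrate=0 bound=1 product=0
t=1: arr=0 -> substrate=0 bound=1 product=0
t=2: arr=1 -> substrate=0 bound=2 product=0
t=3: arr=2 -> substrate=2 bound=2 product=0
t=4: arr=2 -> substrate=3 bound=2 product=1
t=5: arr=0 -> substrate=3 bound=2 product=1
t=6: arr=0 -> substrate=2 bound=2 product=2
t=7: arr=3 -> substrate=5 bound=2 product=2

Answer: 1 1 2 2 2 2 2 2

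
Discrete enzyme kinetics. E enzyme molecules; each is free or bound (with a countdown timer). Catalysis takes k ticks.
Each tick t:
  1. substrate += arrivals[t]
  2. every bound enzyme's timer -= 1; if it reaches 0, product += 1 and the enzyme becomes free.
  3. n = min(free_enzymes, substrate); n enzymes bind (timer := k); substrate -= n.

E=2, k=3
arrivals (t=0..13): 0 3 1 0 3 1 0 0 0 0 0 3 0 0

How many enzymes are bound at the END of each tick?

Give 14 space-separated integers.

Answer: 0 2 2 2 2 2 2 2 2 2 2 2 2 2

Derivation:
t=0: arr=0 -> substrate=0 bound=0 product=0
t=1: arr=3 -> substrate=1 bound=2 product=0
t=2: arr=1 -> substrate=2 bound=2 product=0
t=3: arr=0 -> substrate=2 bound=2 product=0
t=4: arr=3 -> substrate=3 bound=2 product=2
t=5: arr=1 -> substrate=4 bound=2 product=2
t=6: arr=0 -> substrate=4 bound=2 product=2
t=7: arr=0 -> substrate=2 bound=2 product=4
t=8: arr=0 -> substrate=2 bound=2 product=4
t=9: arr=0 -> substrate=2 bound=2 product=4
t=10: arr=0 -> substrate=0 bound=2 product=6
t=11: arr=3 -> substrate=3 bound=2 product=6
t=12: arr=0 -> substrate=3 bound=2 product=6
t=13: arr=0 -> substrate=1 bound=2 product=8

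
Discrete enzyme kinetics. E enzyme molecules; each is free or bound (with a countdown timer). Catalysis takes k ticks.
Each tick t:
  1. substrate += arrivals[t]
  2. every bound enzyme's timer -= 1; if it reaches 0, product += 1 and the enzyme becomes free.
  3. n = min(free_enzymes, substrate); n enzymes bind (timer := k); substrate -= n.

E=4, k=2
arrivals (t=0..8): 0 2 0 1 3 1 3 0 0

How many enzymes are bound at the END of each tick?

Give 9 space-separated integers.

t=0: arr=0 -> substrate=0 bound=0 product=0
t=1: arr=2 -> substrate=0 bound=2 product=0
t=2: arr=0 -> substrate=0 bound=2 product=0
t=3: arr=1 -> substrate=0 bound=1 product=2
t=4: arr=3 -> substrate=0 bound=4 product=2
t=5: arr=1 -> substrate=0 bound=4 product=3
t=6: arr=3 -> substrate=0 bound=4 product=6
t=7: arr=0 -> substrate=0 bound=3 product=7
t=8: arr=0 -> substrate=0 bound=0 product=10

Answer: 0 2 2 1 4 4 4 3 0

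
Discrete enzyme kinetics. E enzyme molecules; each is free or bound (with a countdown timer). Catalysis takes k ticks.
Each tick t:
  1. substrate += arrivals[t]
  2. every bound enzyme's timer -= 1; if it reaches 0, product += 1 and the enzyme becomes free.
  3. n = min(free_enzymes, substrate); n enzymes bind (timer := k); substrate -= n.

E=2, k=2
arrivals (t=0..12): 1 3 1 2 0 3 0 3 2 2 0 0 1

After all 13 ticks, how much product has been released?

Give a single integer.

t=0: arr=1 -> substrate=0 bound=1 product=0
t=1: arr=3 -> substrate=2 bound=2 product=0
t=2: arr=1 -> substrate=2 bound=2 product=1
t=3: arr=2 -> substrate=3 bound=2 product=2
t=4: arr=0 -> substrate=2 bound=2 product=3
t=5: arr=3 -> substrate=4 bound=2 product=4
t=6: arr=0 -> substrate=3 bound=2 product=5
t=7: arr=3 -> substrate=5 bound=2 product=6
t=8: arr=2 -> substrate=6 bound=2 product=7
t=9: arr=2 -> substrate=7 bound=2 product=8
t=10: arr=0 -> substrate=6 bound=2 product=9
t=11: arr=0 -> substrate=5 bound=2 product=10
t=12: arr=1 -> substrate=5 bound=2 product=11

Answer: 11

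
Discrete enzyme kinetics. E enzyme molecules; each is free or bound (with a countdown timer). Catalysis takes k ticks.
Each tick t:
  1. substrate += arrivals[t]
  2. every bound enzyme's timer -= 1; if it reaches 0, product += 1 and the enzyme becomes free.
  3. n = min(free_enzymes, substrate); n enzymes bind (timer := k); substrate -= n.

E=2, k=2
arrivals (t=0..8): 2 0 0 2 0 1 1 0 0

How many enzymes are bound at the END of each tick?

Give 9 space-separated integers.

Answer: 2 2 0 2 2 1 2 1 0

Derivation:
t=0: arr=2 -> substrate=0 bound=2 product=0
t=1: arr=0 -> substrate=0 bound=2 product=0
t=2: arr=0 -> substrate=0 bound=0 product=2
t=3: arr=2 -> substrate=0 bound=2 product=2
t=4: arr=0 -> substrate=0 bound=2 product=2
t=5: arr=1 -> substrate=0 bound=1 product=4
t=6: arr=1 -> substrate=0 bound=2 product=4
t=7: arr=0 -> substrate=0 bound=1 product=5
t=8: arr=0 -> substrate=0 bound=0 product=6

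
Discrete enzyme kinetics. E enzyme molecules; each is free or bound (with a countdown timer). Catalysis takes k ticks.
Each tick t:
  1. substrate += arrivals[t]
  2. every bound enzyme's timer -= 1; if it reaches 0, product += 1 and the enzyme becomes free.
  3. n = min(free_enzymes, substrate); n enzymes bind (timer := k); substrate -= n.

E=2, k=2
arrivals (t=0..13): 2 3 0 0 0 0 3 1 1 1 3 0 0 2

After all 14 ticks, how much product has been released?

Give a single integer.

Answer: 11

Derivation:
t=0: arr=2 -> substrate=0 bound=2 product=0
t=1: arr=3 -> substrate=3 bound=2 product=0
t=2: arr=0 -> substrate=1 bound=2 product=2
t=3: arr=0 -> substrate=1 bound=2 product=2
t=4: arr=0 -> substrate=0 bound=1 product=4
t=5: arr=0 -> substrate=0 bound=1 product=4
t=6: arr=3 -> substrate=1 bound=2 product=5
t=7: arr=1 -> substrate=2 bound=2 product=5
t=8: arr=1 -> substrate=1 bound=2 product=7
t=9: arr=1 -> substrate=2 bound=2 product=7
t=10: arr=3 -> substrate=3 bound=2 product=9
t=11: arr=0 -> substrate=3 bound=2 product=9
t=12: arr=0 -> substrate=1 bound=2 product=11
t=13: arr=2 -> substrate=3 bound=2 product=11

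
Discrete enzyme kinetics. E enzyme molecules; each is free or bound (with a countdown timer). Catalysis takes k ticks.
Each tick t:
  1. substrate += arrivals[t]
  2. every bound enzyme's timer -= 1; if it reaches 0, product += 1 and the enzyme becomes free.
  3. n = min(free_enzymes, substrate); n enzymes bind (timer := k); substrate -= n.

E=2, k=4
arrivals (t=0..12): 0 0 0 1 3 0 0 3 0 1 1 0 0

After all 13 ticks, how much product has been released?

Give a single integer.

Answer: 4

Derivation:
t=0: arr=0 -> substrate=0 bound=0 product=0
t=1: arr=0 -> substrate=0 bound=0 product=0
t=2: arr=0 -> substrate=0 bound=0 product=0
t=3: arr=1 -> substrate=0 bound=1 product=0
t=4: arr=3 -> substrate=2 bound=2 product=0
t=5: arr=0 -> substrate=2 bound=2 product=0
t=6: arr=0 -> substrate=2 bound=2 product=0
t=7: arr=3 -> substrate=4 bound=2 product=1
t=8: arr=0 -> substrate=3 bound=2 product=2
t=9: arr=1 -> substrate=4 bound=2 product=2
t=10: arr=1 -> substrate=5 bound=2 product=2
t=11: arr=0 -> substrate=4 bound=2 product=3
t=12: arr=0 -> substrate=3 bound=2 product=4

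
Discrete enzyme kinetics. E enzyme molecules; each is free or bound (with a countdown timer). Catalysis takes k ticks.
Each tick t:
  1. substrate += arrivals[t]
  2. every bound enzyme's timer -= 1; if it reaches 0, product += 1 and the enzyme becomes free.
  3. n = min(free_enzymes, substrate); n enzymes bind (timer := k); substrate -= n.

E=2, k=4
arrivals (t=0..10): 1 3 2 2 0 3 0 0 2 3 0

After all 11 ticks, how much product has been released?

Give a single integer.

Answer: 4

Derivation:
t=0: arr=1 -> substrate=0 bound=1 product=0
t=1: arr=3 -> substrate=2 bound=2 product=0
t=2: arr=2 -> substrate=4 bound=2 product=0
t=3: arr=2 -> substrate=6 bound=2 product=0
t=4: arr=0 -> substrate=5 bound=2 product=1
t=5: arr=3 -> substrate=7 bound=2 product=2
t=6: arr=0 -> substrate=7 bound=2 product=2
t=7: arr=0 -> substrate=7 bound=2 product=2
t=8: arr=2 -> substrate=8 bound=2 product=3
t=9: arr=3 -> substrate=10 bound=2 product=4
t=10: arr=0 -> substrate=10 bound=2 product=4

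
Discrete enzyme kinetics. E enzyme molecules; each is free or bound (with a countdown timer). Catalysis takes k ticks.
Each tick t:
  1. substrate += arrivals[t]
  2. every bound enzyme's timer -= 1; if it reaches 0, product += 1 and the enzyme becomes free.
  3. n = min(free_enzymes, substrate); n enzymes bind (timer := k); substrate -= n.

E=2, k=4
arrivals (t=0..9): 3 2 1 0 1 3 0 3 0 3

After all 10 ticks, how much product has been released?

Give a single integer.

Answer: 4

Derivation:
t=0: arr=3 -> substrate=1 bound=2 product=0
t=1: arr=2 -> substrate=3 bound=2 product=0
t=2: arr=1 -> substrate=4 bound=2 product=0
t=3: arr=0 -> substrate=4 bound=2 product=0
t=4: arr=1 -> substrate=3 bound=2 product=2
t=5: arr=3 -> substrate=6 bound=2 product=2
t=6: arr=0 -> substrate=6 bound=2 product=2
t=7: arr=3 -> substrate=9 bound=2 product=2
t=8: arr=0 -> substrate=7 bound=2 product=4
t=9: arr=3 -> substrate=10 bound=2 product=4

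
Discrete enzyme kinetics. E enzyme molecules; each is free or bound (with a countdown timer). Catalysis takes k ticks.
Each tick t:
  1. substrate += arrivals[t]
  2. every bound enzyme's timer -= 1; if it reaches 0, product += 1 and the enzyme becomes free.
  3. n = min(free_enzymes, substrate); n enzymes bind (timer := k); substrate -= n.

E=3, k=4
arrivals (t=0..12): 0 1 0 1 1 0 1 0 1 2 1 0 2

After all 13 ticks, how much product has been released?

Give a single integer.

t=0: arr=0 -> substrate=0 bound=0 product=0
t=1: arr=1 -> substrate=0 bound=1 product=0
t=2: arr=0 -> substrate=0 bound=1 product=0
t=3: arr=1 -> substrate=0 bound=2 product=0
t=4: arr=1 -> substrate=0 bound=3 product=0
t=5: arr=0 -> substrate=0 bound=2 product=1
t=6: arr=1 -> substrate=0 bound=3 product=1
t=7: arr=0 -> substrate=0 bound=2 product=2
t=8: arr=1 -> substrate=0 bound=2 product=3
t=9: arr=2 -> substrate=1 bound=3 product=3
t=10: arr=1 -> substrate=1 bound=3 product=4
t=11: arr=0 -> substrate=1 bound=3 product=4
t=12: arr=2 -> substrate=2 bound=3 product=5

Answer: 5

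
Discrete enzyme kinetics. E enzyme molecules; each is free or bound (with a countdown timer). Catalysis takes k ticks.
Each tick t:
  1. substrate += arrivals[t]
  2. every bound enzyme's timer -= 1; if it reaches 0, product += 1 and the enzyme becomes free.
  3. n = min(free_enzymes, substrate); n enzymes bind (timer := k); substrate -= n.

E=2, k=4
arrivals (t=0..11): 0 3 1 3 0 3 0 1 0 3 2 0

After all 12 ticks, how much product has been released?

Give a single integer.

Answer: 4

Derivation:
t=0: arr=0 -> substrate=0 bound=0 product=0
t=1: arr=3 -> substrate=1 bound=2 product=0
t=2: arr=1 -> substrate=2 bound=2 product=0
t=3: arr=3 -> substrate=5 bound=2 product=0
t=4: arr=0 -> substrate=5 bound=2 product=0
t=5: arr=3 -> substrate=6 bound=2 product=2
t=6: arr=0 -> substrate=6 bound=2 product=2
t=7: arr=1 -> substrate=7 bound=2 product=2
t=8: arr=0 -> substrate=7 bound=2 product=2
t=9: arr=3 -> substrate=8 bound=2 product=4
t=10: arr=2 -> substrate=10 bound=2 product=4
t=11: arr=0 -> substrate=10 bound=2 product=4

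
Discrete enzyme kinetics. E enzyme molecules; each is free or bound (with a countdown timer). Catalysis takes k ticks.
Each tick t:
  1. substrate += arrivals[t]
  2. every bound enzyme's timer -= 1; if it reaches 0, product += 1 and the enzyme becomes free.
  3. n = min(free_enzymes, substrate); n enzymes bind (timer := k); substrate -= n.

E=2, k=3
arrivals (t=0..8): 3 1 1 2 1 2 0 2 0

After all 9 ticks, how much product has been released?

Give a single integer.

t=0: arr=3 -> substrate=1 bound=2 product=0
t=1: arr=1 -> substrate=2 bound=2 product=0
t=2: arr=1 -> substrate=3 bound=2 product=0
t=3: arr=2 -> substrate=3 bound=2 product=2
t=4: arr=1 -> substrate=4 bound=2 product=2
t=5: arr=2 -> substrate=6 bound=2 product=2
t=6: arr=0 -> substrate=4 bound=2 product=4
t=7: arr=2 -> substrate=6 bound=2 product=4
t=8: arr=0 -> substrate=6 bound=2 product=4

Answer: 4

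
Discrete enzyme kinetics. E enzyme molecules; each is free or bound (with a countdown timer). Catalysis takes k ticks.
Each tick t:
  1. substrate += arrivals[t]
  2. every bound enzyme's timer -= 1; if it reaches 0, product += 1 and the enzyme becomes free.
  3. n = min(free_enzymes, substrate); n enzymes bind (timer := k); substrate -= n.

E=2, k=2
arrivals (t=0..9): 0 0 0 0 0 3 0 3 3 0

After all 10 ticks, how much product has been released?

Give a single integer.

t=0: arr=0 -> substrate=0 bound=0 product=0
t=1: arr=0 -> substrate=0 bound=0 product=0
t=2: arr=0 -> substrate=0 bound=0 product=0
t=3: arr=0 -> substrate=0 bound=0 product=0
t=4: arr=0 -> substrate=0 bound=0 product=0
t=5: arr=3 -> substrate=1 bound=2 product=0
t=6: arr=0 -> substrate=1 bound=2 product=0
t=7: arr=3 -> substrate=2 bound=2 product=2
t=8: arr=3 -> substrate=5 bound=2 product=2
t=9: arr=0 -> substrate=3 bound=2 product=4

Answer: 4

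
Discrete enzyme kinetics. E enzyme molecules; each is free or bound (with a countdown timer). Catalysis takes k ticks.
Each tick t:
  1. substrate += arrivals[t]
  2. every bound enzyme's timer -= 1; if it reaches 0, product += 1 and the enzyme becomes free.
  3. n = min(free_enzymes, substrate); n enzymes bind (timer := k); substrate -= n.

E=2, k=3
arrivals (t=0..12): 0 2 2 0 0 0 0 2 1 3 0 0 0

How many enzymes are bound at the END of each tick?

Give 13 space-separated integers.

t=0: arr=0 -> substrate=0 bound=0 product=0
t=1: arr=2 -> substrate=0 bound=2 product=0
t=2: arr=2 -> substrate=2 bound=2 product=0
t=3: arr=0 -> substrate=2 bound=2 product=0
t=4: arr=0 -> substrate=0 bound=2 product=2
t=5: arr=0 -> substrate=0 bound=2 product=2
t=6: arr=0 -> substrate=0 bound=2 product=2
t=7: arr=2 -> substrate=0 bound=2 product=4
t=8: arr=1 -> substrate=1 bound=2 product=4
t=9: arr=3 -> substrate=4 bound=2 product=4
t=10: arr=0 -> substrate=2 bound=2 product=6
t=11: arr=0 -> substrate=2 bound=2 product=6
t=12: arr=0 -> substrate=2 bound=2 product=6

Answer: 0 2 2 2 2 2 2 2 2 2 2 2 2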